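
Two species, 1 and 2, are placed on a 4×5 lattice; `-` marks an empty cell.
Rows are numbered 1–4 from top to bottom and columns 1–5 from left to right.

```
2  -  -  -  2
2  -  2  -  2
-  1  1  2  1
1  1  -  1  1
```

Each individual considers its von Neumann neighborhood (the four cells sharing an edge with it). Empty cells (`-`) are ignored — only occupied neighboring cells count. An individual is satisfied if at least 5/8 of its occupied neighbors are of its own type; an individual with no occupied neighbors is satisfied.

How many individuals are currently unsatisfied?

(1,1)2 1/1 ok
(1,5)2 1/1 ok
(2,1)2 1/1 ok
(2,3)2 0/1 unhappy
(2,5)2 1/2 unhappy
(3,2)1 2/2 ok
(3,3)1 1/3 unhappy
(3,4)2 0/3 unhappy
(3,5)1 1/3 unhappy
(4,1)1 1/1 ok
(4,2)1 2/2 ok
(4,4)1 1/2 unhappy
(4,5)1 2/2 ok
Unsatisfied: (2,3), (2,5), (3,3), (3,4), (3,5), (4,4) — 6 in total.

6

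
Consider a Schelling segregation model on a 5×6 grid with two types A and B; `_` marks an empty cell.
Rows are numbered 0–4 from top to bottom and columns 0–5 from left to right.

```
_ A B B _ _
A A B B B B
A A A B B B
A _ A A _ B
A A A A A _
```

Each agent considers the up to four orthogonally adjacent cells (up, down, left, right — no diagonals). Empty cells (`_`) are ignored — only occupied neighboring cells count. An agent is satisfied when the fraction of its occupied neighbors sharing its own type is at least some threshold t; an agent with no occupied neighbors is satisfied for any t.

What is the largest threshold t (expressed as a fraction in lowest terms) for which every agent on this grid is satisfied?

1/2

Row 0: (0,1)A 1/2 · (0,2)B 2/3 · (0,3)B 2/2
Row 1: (1,0)A 2/2 · (1,1)A 3/4 · (1,2)B 2/4 · (1,3)B 4/4 · (1,4)B 3/3 · (1,5)B 2/2
Row 2: (2,0)A 3/3 · (2,1)A 3/3 · (2,2)A 2/4 · (2,3)B 2/4 · (2,4)B 3/3 · (2,5)B 3/3
Row 3: (3,0)A 2/2 · (3,2)A 3/3 · (3,3)A 2/3 · (3,5)B 1/1
Row 4: (4,0)A 2/2 · (4,1)A 2/2 · (4,2)A 3/3 · (4,3)A 3/3 · (4,4)A 1/1
The smallest same-type fraction is 1/2 at (0,1), which reduces to 1/2. Any threshold above that leaves this agent unsatisfied.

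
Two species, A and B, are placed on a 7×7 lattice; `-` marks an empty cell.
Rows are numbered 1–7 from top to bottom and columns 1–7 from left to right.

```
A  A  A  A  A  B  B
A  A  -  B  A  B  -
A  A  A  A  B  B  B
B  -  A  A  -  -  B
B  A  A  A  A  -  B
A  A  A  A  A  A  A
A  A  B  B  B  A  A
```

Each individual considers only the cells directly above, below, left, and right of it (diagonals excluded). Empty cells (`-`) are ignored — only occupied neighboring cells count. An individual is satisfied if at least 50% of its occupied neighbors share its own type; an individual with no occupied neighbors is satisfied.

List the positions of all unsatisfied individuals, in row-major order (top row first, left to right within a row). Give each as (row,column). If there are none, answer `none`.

(2,4), (2,5), (3,5), (5,1), (7,3), (7,5)

(1,1)A 2/2 satisfied
(1,2)A 3/3 satisfied
(1,3)A 2/2 satisfied
(1,4)A 2/3 satisfied
(1,5)A 2/3 satisfied
(1,6)B 2/3 satisfied
(1,7)B 1/1 satisfied
(2,1)A 3/3 satisfied
(2,2)A 3/3 satisfied
(2,4)B 0/3 not
(2,5)A 1/4 not
(2,6)B 2/3 satisfied
(3,1)A 2/3 satisfied
(3,2)A 3/3 satisfied
(3,3)A 3/3 satisfied
(3,4)A 2/4 satisfied
(3,5)B 1/3 not
(3,6)B 3/3 satisfied
(3,7)B 2/2 satisfied
(4,1)B 1/2 satisfied
(4,3)A 3/3 satisfied
(4,4)A 3/3 satisfied
(4,7)B 2/2 satisfied
(5,1)B 1/3 not
(5,2)A 2/3 satisfied
(5,3)A 4/4 satisfied
(5,4)A 4/4 satisfied
(5,5)A 2/2 satisfied
(5,7)B 1/2 satisfied
(6,1)A 2/3 satisfied
(6,2)A 4/4 satisfied
(6,3)A 3/4 satisfied
(6,4)A 3/4 satisfied
(6,5)A 3/4 satisfied
(6,6)A 3/3 satisfied
(6,7)A 2/3 satisfied
(7,1)A 2/2 satisfied
(7,2)A 2/3 satisfied
(7,3)B 1/3 not
(7,4)B 2/3 satisfied
(7,5)B 1/3 not
(7,6)A 2/3 satisfied
(7,7)A 2/2 satisfied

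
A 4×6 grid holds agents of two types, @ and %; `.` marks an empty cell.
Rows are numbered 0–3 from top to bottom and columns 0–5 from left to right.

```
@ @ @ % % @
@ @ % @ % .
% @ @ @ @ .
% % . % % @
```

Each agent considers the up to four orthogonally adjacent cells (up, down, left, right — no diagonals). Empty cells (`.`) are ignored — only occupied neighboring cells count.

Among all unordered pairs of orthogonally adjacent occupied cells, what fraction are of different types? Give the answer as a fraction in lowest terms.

1/2

Scan each occupied cell's neighbors to the right and below so each pair is counted once.
Row 0: @(0,0)–@(0,1)= @(0,0)–@(1,0)= @(0,1)–@(0,2)= @(0,1)–@(1,1)= @(0,2)–%(0,3)≠ @(0,2)–%(1,2)≠ %(0,3)–%(0,4)= %(0,3)–@(1,3)≠ %(0,4)–@(0,5)≠ %(0,4)–%(1,4)=  → 4/10 unlike.
Row 1: @(1,0)–@(1,1)= @(1,0)–%(2,0)≠ @(1,1)–%(1,2)≠ @(1,1)–@(2,1)= %(1,2)–@(1,3)≠ %(1,2)–@(2,2)≠ @(1,3)–%(1,4)≠ @(1,3)–@(2,3)= %(1,4)–@(2,4)≠  → 6/9 unlike.
Row 2: %(2,0)–@(2,1)≠ %(2,0)–%(3,0)= @(2,1)–@(2,2)= @(2,1)–%(3,1)≠ @(2,2)–@(2,3)= @(2,3)–@(2,4)= @(2,3)–%(3,3)≠ @(2,4)–%(3,4)≠  → 4/8 unlike.
Row 3: %(3,0)–%(3,1)= %(3,3)–%(3,4)= %(3,4)–@(3,5)≠  → 1/3 unlike.
Total adjacent occupied pairs: 30; unlike-type pairs: 15.
15/30 reduces to 1/2.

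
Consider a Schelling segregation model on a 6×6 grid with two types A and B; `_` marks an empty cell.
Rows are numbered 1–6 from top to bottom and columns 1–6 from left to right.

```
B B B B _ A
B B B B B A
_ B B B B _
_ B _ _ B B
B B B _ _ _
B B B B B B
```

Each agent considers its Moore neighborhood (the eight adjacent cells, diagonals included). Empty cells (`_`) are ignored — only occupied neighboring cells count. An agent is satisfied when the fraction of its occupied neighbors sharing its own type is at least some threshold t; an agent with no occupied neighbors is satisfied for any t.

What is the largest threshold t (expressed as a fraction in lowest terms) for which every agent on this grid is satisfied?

1/3

Row 1: (1,1)B 3/3 · (1,2)B 5/5 · (1,3)B 5/5 · (1,4)B 4/4 · (1,6)A 1/2
Row 2: (2,1)B 4/4 · (2,2)B 7/7 · (2,3)B 8/8 · (2,4)B 7/7 · (2,5)B 4/6 · (2,6)A 1/3
Row 3: (3,2)B 5/5 · (3,3)B 6/6 · (3,4)B 6/6 · (3,5)B 5/6
Row 4: (4,2)B 5/5 · (4,5)B 3/3 · (4,6)B 2/2
Row 5: (5,1)B 4/4 · (5,2)B 6/6 · (5,3)B 5/5
Row 6: (6,1)B 3/3 · (6,2)B 5/5 · (6,3)B 4/4 · (6,4)B 3/3 · (6,5)B 2/2 · (6,6)B 1/1
The smallest same-type fraction is 1/3 at (2,6), which reduces to 1/3. Any threshold above that leaves this agent unsatisfied.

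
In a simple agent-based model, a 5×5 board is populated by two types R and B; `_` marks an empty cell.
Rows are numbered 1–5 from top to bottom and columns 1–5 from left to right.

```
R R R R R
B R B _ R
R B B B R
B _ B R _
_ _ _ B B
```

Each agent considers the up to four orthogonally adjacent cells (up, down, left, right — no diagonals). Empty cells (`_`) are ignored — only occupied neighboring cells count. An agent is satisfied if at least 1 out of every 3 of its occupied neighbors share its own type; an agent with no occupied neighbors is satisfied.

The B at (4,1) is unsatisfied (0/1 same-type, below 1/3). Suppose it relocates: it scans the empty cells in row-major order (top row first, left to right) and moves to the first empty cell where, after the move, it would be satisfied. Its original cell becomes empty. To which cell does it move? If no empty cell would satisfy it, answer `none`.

(2,4)

Vacating (4,1). Empty cells in order:
  (2,4): 2/4 same-type → satisfied — stop here.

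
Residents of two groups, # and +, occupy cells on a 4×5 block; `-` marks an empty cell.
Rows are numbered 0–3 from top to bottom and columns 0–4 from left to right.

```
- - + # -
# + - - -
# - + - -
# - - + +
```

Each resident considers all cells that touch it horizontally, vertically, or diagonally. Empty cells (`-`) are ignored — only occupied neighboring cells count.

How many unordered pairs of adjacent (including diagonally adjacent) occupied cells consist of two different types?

3

Scan each occupied cell's neighbors to the right and below (and the two forward diagonals) so each pair is counted once.
From row 0: 1 unlike of 2 pairs (running 1/2).
From row 1: 2 unlike of 4 pairs (running 3/6).
From row 2: 0 unlike of 2 pairs (running 3/8).
From row 3: 0 unlike of 1 pairs (running 3/9).
Total adjacent occupied pairs: 9; unlike-type pairs: 3.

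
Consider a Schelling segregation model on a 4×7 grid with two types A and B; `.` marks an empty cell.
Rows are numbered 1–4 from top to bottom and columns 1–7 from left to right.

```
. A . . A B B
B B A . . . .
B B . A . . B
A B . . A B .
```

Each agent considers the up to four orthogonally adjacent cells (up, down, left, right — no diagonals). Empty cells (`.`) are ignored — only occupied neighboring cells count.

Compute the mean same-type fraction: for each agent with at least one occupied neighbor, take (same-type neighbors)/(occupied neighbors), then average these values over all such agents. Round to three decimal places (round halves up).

Row 1: (1,2)A 0/1 · (1,5)A 0/1 · (1,6)B 1/2 · (1,7)B 1/1
Row 2: (2,1)B 2/2 · (2,2)B 2/4 · (2,3)A 0/1
Row 3: (3,1)B 2/3 · (3,2)B 3/3 · (3,4)A — no occupied neighbors · (3,7)B — no occupied neighbors
Row 4: (4,1)A 0/2 · (4,2)B 1/2 · (4,5)A 0/1 · (4,6)B 0/1
Sum over 13 agents: 0/1 + 0/1 + 1/2 + 1/1 + 2/2 + 2/4 + 0/1 + 2/3 + 3/3 + 0/2 + 1/2 + 0/1 + 0/1 = 31/6; mean = 31/6 ÷ 13 = 31/78 = 0.397435… → 0.397.

0.397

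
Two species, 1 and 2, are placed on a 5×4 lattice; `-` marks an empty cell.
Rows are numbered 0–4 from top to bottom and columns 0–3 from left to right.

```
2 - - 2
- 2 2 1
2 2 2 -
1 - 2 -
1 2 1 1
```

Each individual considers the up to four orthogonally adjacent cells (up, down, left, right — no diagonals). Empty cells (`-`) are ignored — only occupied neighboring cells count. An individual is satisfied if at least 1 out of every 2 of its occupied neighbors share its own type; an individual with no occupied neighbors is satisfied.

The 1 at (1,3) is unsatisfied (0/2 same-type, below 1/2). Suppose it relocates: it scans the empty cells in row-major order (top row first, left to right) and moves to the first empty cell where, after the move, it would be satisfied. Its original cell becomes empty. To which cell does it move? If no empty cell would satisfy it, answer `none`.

Vacating (1,3). Empty cells in order:
  (0,1): 0/2 same-type → still unsatisfied.
  (0,2): 0/2 same-type → still unsatisfied.
  (1,0): 0/3 same-type → still unsatisfied.
  (2,3): 0/1 same-type → still unsatisfied.
  (3,1): 1/4 same-type → still unsatisfied.
  (3,3): 1/2 same-type → satisfied — stop here.

(3,3)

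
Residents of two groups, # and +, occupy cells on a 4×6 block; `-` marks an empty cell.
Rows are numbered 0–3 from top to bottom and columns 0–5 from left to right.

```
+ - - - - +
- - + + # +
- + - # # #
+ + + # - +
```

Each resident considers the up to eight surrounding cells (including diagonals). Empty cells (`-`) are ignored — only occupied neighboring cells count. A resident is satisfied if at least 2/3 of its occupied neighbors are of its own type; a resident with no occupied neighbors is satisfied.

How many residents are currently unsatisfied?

Row 0: (0,0)+ 0/0 ✓ · (0,5)+ 1/2 ✗
Row 1: (1,2)+ 2/3 ✓ · (1,3)+ 1/4 ✗ · (1,4)# 3/6 ✗ · (1,5)+ 1/4 ✗
Row 2: (2,1)+ 4/4 ✓ · (2,3)# 3/6 ✗ · (2,4)# 4/7 ✗ · (2,5)# 2/4 ✗
Row 3: (3,0)+ 2/2 ✓ · (3,1)+ 3/3 ✓ · (3,2)+ 2/4 ✗ · (3,3)# 2/3 ✓ · (3,5)+ 0/2 ✗
Unsatisfied: (0,5), (1,3), (1,4), (1,5), (2,3), (2,4), (2,5), (3,2), (3,5) — 9 in total.

9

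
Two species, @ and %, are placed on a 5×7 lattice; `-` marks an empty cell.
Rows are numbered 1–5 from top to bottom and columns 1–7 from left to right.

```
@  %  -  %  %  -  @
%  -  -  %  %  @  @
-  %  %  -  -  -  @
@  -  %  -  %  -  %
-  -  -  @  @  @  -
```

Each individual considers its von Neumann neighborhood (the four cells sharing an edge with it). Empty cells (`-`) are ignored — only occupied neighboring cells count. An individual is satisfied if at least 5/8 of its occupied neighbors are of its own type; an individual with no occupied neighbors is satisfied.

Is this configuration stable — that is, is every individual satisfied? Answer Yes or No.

No

Row 1: (1,1)@ 0/2 ✗ · (1,2)% 0/1 ✗ · (1,4)% 2/2 ✓ · (1,5)% 2/2 ✓ · (1,7)@ 1/1 ✓
Row 2: (2,1)% 0/1 ✗ · (2,4)% 2/2 ✓ · (2,5)% 2/3 ✓ · (2,6)@ 1/2 ✗ · (2,7)@ 3/3 ✓
Row 3: (3,2)% 1/1 ✓ · (3,3)% 2/2 ✓ · (3,7)@ 1/2 ✗
Row 4: (4,1)@ 0/0 ✓ · (4,3)% 1/1 ✓ · (4,5)% 0/1 ✗ · (4,7)% 0/1 ✗
Row 5: (5,4)@ 1/1 ✓ · (5,5)@ 2/3 ✓ · (5,6)@ 1/1 ✓
For instance (1,1) has only 0/2 same-type neighbors, below 5/8.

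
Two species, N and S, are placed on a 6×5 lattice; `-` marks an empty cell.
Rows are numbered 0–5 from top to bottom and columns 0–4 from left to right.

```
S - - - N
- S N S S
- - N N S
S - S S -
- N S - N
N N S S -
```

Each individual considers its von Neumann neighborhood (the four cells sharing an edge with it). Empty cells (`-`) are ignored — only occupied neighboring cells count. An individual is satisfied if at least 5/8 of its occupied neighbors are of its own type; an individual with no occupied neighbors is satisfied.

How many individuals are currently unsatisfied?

(0,0)S 0/0 satisfied
(0,4)N 0/1 not
(1,1)S 0/1 not
(1,2)N 1/3 not
(1,3)S 1/3 not
(1,4)S 2/3 satisfied
(2,2)N 2/3 satisfied
(2,3)N 1/4 not
(2,4)S 1/2 not
(3,0)S 0/0 satisfied
(3,2)S 2/3 satisfied
(3,3)S 1/2 not
(4,1)N 1/2 not
(4,2)S 2/3 satisfied
(4,4)N 0/0 satisfied
(5,0)N 1/1 satisfied
(5,1)N 2/3 satisfied
(5,2)S 2/3 satisfied
(5,3)S 1/1 satisfied
Unsatisfied: (0,4), (1,1), (1,2), (1,3), (2,3), (2,4), (3,3), (4,1) — 8 in total.

8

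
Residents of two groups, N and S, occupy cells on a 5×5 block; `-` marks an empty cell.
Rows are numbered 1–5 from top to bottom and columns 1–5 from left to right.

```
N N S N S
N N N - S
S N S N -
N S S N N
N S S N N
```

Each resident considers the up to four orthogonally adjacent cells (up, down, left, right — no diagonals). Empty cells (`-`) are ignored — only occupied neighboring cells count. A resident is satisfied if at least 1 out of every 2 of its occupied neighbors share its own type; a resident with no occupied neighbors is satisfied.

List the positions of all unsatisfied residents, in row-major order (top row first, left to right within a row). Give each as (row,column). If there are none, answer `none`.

(1,3), (1,4), (2,3), (3,1), (3,2), (3,3), (4,1)

Row 1: (1,1)N 2/2 ok · (1,2)N 2/3 ok · (1,3)S 0/3 unhappy · (1,4)N 0/2 unhappy · (1,5)S 1/2 ok
Row 2: (2,1)N 2/3 ok · (2,2)N 4/4 ok · (2,3)N 1/3 unhappy · (2,5)S 1/1 ok
Row 3: (3,1)S 0/3 unhappy · (3,2)N 1/4 unhappy · (3,3)S 1/4 unhappy · (3,4)N 1/2 ok
Row 4: (4,1)N 1/3 unhappy · (4,2)S 2/4 ok · (4,3)S 3/4 ok · (4,4)N 3/4 ok · (4,5)N 2/2 ok
Row 5: (5,1)N 1/2 ok · (5,2)S 2/3 ok · (5,3)S 2/3 ok · (5,4)N 2/3 ok · (5,5)N 2/2 ok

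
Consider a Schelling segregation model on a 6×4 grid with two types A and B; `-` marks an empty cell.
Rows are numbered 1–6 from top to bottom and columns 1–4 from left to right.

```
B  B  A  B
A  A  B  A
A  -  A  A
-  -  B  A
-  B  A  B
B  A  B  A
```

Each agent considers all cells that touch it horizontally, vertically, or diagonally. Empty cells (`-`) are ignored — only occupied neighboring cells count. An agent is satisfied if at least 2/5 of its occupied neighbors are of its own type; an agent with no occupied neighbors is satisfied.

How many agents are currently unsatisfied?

6

(1,1)B 1/3 not
(1,2)B 2/5 satisfied
(1,3)A 2/5 satisfied
(1,4)B 1/3 not
(2,1)A 2/4 satisfied
(2,2)A 4/7 satisfied
(2,3)B 2/7 not
(2,4)A 3/5 satisfied
(3,1)A 2/2 satisfied
(3,3)A 4/6 satisfied
(3,4)A 3/5 satisfied
(4,3)B 2/6 not
(4,4)A 3/5 satisfied
(5,2)B 3/5 satisfied
(5,3)A 3/7 satisfied
(5,4)B 2/5 satisfied
(6,1)B 1/2 satisfied
(6,2)A 1/4 not
(6,3)B 2/5 satisfied
(6,4)A 1/3 not
Unsatisfied: (1,1), (1,4), (2,3), (4,3), (6,2), (6,4) — 6 in total.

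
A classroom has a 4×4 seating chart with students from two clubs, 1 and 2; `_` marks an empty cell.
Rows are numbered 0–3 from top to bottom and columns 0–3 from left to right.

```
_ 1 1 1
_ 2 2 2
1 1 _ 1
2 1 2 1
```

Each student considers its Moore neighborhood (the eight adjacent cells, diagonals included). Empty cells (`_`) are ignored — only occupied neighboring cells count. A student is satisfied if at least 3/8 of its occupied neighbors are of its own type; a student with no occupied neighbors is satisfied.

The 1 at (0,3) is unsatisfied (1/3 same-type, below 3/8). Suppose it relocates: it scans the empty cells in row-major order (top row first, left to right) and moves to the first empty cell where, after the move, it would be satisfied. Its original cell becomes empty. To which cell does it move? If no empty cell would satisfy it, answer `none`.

Vacating (0,3). Empty cells in order:
  (0,0): 1/2 same-type → satisfied — stop here.

(0,0)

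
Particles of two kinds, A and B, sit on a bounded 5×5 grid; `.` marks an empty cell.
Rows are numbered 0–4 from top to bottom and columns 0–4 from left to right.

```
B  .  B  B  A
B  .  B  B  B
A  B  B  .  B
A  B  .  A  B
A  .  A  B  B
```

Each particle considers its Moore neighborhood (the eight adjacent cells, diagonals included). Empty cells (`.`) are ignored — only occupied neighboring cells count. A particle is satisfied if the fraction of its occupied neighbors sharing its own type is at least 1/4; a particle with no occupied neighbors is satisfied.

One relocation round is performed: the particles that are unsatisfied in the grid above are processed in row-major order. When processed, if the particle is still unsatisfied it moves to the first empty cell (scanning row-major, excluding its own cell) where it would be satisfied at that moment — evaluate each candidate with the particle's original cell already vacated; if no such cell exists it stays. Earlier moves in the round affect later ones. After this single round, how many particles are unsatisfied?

0

Initially unsatisfied (in order): (0,4), (3,3).
  (0,4) → (3,2).
  (3,3): now satisfied by earlier moves; stays.
Resulting grid:
B . B B .
B . B B B
A B B . B
A B A A B
A . A B B
All satisfied now.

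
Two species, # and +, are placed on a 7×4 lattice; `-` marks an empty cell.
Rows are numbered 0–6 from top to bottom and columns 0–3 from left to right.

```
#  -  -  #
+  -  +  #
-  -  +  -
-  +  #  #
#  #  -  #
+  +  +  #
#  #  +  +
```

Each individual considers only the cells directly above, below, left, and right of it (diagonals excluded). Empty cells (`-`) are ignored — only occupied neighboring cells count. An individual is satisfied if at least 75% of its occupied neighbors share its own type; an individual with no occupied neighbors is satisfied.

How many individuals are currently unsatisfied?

17

(0,0)# 0/1 unhappy
(0,3)# 1/1 ok
(1,0)+ 0/1 unhappy
(1,2)+ 1/2 unhappy
(1,3)# 1/2 unhappy
(2,2)+ 1/2 unhappy
(3,1)+ 0/2 unhappy
(3,2)# 1/3 unhappy
(3,3)# 2/2 ok
(4,0)# 1/2 unhappy
(4,1)# 1/3 unhappy
(4,3)# 2/2 ok
(5,0)+ 1/3 unhappy
(5,1)+ 2/4 unhappy
(5,2)+ 2/3 unhappy
(5,3)# 1/3 unhappy
(6,0)# 1/2 unhappy
(6,1)# 1/3 unhappy
(6,2)+ 2/3 unhappy
(6,3)+ 1/2 unhappy
Unsatisfied: (0,0), (1,0), (1,2), (1,3), (2,2), (3,1), (3,2), (4,0), (4,1), (5,0), (5,1), (5,2), (5,3), (6,0), (6,1), (6,2), (6,3) — 17 in total.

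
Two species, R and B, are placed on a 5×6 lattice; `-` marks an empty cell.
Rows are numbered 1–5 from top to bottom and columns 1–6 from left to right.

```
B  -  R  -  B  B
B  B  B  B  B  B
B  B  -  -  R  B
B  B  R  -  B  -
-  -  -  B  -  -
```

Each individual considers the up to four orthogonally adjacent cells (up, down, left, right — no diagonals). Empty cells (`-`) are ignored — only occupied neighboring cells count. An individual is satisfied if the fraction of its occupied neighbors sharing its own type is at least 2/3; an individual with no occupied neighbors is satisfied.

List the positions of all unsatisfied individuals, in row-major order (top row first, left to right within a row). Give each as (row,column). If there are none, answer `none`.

(1,3), (3,5), (3,6), (4,3), (4,5)

Row 1: (1,1)B 1/1 satisfied · (1,3)R 0/1 not · (1,5)B 2/2 satisfied · (1,6)B 2/2 satisfied
Row 2: (2,1)B 3/3 satisfied · (2,2)B 3/3 satisfied · (2,3)B 2/3 satisfied · (2,4)B 2/2 satisfied · (2,5)B 3/4 satisfied · (2,6)B 3/3 satisfied
Row 3: (3,1)B 3/3 satisfied · (3,2)B 3/3 satisfied · (3,5)R 0/3 not · (3,6)B 1/2 not
Row 4: (4,1)B 2/2 satisfied · (4,2)B 2/3 satisfied · (4,3)R 0/1 not · (4,5)B 0/1 not
Row 5: (5,4)B 0/0 satisfied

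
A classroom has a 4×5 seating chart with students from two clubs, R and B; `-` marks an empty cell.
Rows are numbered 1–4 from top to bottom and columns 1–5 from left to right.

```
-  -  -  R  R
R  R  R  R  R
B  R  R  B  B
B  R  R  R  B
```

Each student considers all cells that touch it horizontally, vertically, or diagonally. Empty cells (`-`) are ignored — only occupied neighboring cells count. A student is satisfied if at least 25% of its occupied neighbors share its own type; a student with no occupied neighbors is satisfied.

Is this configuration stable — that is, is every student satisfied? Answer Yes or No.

No

Row 1: (1,4)R 4/4 ok · (1,5)R 3/3 ok
Row 2: (2,1)R 2/3 ok · (2,2)R 4/5 ok · (2,3)R 5/6 ok · (2,4)R 5/7 ok · (2,5)R 3/5 ok
Row 3: (3,1)B 1/5 unhappy · (3,2)R 6/8 ok · (3,3)R 7/8 ok · (3,4)B 2/8 ok · (3,5)B 2/5 ok
Row 4: (4,1)B 1/3 ok · (4,2)R 3/5 ok · (4,3)R 4/5 ok · (4,4)R 2/5 ok · (4,5)B 2/3 ok
For instance (3,1) has only 1/5 same-type neighbors, below 1/4.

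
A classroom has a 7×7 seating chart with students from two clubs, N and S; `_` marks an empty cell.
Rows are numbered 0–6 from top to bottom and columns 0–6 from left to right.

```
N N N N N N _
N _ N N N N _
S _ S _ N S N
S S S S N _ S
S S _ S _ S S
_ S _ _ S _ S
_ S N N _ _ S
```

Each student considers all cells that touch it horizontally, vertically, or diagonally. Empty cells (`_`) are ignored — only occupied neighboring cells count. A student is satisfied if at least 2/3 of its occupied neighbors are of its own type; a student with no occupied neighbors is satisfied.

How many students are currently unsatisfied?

(0,0)N 2/2 satisfied
(0,1)N 4/4 satisfied
(0,2)N 4/4 satisfied
(0,3)N 5/5 satisfied
(0,4)N 5/5 satisfied
(0,5)N 3/3 satisfied
(1,0)N 2/3 satisfied
(1,2)N 4/5 satisfied
(1,3)N 6/7 satisfied
(1,4)N 6/7 satisfied
(1,5)N 5/6 satisfied
(2,0)S 2/3 satisfied
(2,2)S 3/5 not
(2,4)N 4/6 satisfied
(2,5)S 1/6 not
(2,6)N 1/3 not
(3,0)S 4/4 satisfied
(3,1)S 6/6 satisfied
(3,2)S 5/5 satisfied
(3,3)S 3/5 not
(3,4)N 1/5 not
(3,6)S 3/4 satisfied
(4,0)S 4/4 satisfied
(4,1)S 5/5 satisfied
(4,3)S 3/4 satisfied
(4,5)S 4/5 satisfied
(4,6)S 3/3 satisfied
(5,1)S 3/4 satisfied
(5,4)S 2/3 satisfied
(5,6)S 3/3 satisfied
(6,1)S 1/2 not
(6,2)N 1/3 not
(6,3)N 1/2 not
(6,6)S 1/1 satisfied
Unsatisfied: (2,2), (2,5), (2,6), (3,3), (3,4), (6,1), (6,2), (6,3) — 8 in total.

8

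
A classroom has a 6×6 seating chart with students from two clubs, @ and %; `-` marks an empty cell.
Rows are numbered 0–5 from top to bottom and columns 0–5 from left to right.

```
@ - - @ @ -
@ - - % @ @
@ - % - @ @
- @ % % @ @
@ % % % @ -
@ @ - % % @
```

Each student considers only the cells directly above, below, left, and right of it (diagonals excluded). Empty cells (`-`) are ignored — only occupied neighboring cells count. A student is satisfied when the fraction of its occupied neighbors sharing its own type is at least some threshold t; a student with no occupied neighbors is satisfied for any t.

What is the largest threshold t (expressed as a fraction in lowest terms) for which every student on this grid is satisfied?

0/1

Row 0: (0,0)@ 1/1 · (0,3)@ 1/2 · (0,4)@ 2/2
Row 1: (1,0)@ 2/2 · (1,3)% 0/2 · (1,4)@ 3/4 · (1,5)@ 2/2
Row 2: (2,0)@ 1/1 · (2,2)% 1/1 · (2,4)@ 3/3 · (2,5)@ 3/3
Row 3: (3,1)@ 0/2 · (3,2)% 3/4 · (3,3)% 2/3 · (3,4)@ 3/4 · (3,5)@ 2/2
Row 4: (4,0)@ 1/2 · (4,1)% 1/4 · (4,2)% 3/3 · (4,3)% 3/4 · (4,4)@ 1/3
Row 5: (5,0)@ 2/2 · (5,1)@ 1/2 · (5,3)% 2/2 · (5,4)% 1/3 · (5,5)@ 0/1
The smallest same-type fraction is 0/2 at (1,3), which reduces to 0/1. Any threshold above that leaves this student unsatisfied.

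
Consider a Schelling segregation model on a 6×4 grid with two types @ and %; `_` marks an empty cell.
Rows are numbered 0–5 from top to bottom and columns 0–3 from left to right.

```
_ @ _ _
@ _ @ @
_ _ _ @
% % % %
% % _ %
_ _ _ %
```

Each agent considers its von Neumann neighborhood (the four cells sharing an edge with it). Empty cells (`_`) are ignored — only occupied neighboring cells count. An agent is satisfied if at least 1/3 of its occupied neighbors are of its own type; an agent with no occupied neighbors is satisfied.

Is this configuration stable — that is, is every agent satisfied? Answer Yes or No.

(0,1)@ 0/0 ✓
(1,0)@ 0/0 ✓
(1,2)@ 1/1 ✓
(1,3)@ 2/2 ✓
(2,3)@ 1/2 ✓
(3,0)% 2/2 ✓
(3,1)% 3/3 ✓
(3,2)% 2/2 ✓
(3,3)% 2/3 ✓
(4,0)% 2/2 ✓
(4,1)% 2/2 ✓
(4,3)% 2/2 ✓
(5,3)% 1/1 ✓
All meet the threshold, so the configuration is stable.

Yes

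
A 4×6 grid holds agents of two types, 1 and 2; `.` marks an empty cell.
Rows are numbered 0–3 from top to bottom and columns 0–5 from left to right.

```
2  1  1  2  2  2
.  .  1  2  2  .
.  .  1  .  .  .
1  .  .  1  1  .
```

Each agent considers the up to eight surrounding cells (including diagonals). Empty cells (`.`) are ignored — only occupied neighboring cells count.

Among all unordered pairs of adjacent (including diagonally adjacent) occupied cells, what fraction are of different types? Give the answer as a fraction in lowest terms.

Scan each occupied cell's neighbors to the right and below (and the two forward diagonals) so each pair is counted once.
Row 0: 2(0,0)–1(0,1)≠ 1(0,1)–1(0,2)= 1(0,1)–1(1,2)= 1(0,2)–2(0,3)≠ 1(0,2)–1(1,2)= 1(0,2)–2(1,3)≠ 2(0,3)–2(0,4)= 2(0,3)–2(1,3)= 2(0,3)–2(1,4)= 2(0,3)–1(1,2)≠ 2(0,4)–2(0,5)= 2(0,4)–2(1,4)= 2(0,4)–2(1,3)= 2(0,5)–2(1,4)=  → 4/14 unlike.
Row 1: 1(1,2)–2(1,3)≠ 1(1,2)–1(2,2)= 2(1,3)–2(1,4)= 2(1,3)–1(2,2)≠  → 2/4 unlike.
Row 2: 1(2,2)–1(3,3)=  → 0/1 unlike.
Row 3: 1(3,3)–1(3,4)=  → 0/1 unlike.
Total adjacent occupied pairs: 20; unlike-type pairs: 6.
6/20 reduces to 3/10.

3/10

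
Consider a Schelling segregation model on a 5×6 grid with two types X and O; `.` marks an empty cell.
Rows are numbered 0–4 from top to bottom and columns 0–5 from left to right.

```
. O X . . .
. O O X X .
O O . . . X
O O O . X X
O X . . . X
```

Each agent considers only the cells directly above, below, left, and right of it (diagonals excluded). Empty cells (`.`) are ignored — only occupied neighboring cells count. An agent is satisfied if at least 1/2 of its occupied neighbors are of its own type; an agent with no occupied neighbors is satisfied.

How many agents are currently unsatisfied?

(0,1)O 1/2 ✓
(0,2)X 0/2 ✗
(1,1)O 3/3 ✓
(1,2)O 1/3 ✗
(1,3)X 1/2 ✓
(1,4)X 1/1 ✓
(2,0)O 2/2 ✓
(2,1)O 3/3 ✓
(2,5)X 1/1 ✓
(3,0)O 3/3 ✓
(3,1)O 3/4 ✓
(3,2)O 1/1 ✓
(3,4)X 1/1 ✓
(3,5)X 3/3 ✓
(4,0)O 1/2 ✓
(4,1)X 0/2 ✗
(4,5)X 1/1 ✓
Unsatisfied: (0,2), (1,2), (4,1) — 3 in total.

3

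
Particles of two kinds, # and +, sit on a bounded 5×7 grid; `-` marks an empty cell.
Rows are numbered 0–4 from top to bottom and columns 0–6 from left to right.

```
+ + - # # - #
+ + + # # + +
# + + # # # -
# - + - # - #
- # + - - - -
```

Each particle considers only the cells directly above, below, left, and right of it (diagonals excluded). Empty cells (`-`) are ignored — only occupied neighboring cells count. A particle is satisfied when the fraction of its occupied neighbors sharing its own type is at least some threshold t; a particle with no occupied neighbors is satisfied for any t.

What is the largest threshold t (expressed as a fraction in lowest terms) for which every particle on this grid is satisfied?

0/1

Row 0: (0,0)+ 2/2 · (0,1)+ 2/2 · (0,3)# 2/2 · (0,4)# 2/2 · (0,6)# 0/1
Row 1: (1,0)+ 2/3 · (1,1)+ 4/4 · (1,2)+ 2/3 · (1,3)# 3/4 · (1,4)# 3/4 · (1,5)+ 1/3 · (1,6)+ 1/2
Row 2: (2,0)# 1/3 · (2,1)+ 2/3 · (2,2)+ 3/4 · (2,3)# 2/3 · (2,4)# 4/4 · (2,5)# 1/2
Row 3: (3,0)# 1/1 · (3,2)+ 2/2 · (3,4)# 1/1 · (3,6)# — no occupied neighbors
Row 4: (4,1)# 0/1 · (4,2)+ 1/2
The smallest same-type fraction is 0/1 at (0,6), which reduces to 0/1. Any threshold above that leaves this particle unsatisfied.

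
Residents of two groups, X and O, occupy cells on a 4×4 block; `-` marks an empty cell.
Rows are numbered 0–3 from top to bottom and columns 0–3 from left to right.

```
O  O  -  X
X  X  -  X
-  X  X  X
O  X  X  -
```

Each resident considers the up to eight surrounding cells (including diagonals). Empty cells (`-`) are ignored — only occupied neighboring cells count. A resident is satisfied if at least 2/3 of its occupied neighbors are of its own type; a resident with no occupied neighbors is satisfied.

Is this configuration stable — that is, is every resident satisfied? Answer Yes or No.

No

Row 0: (0,0)O 1/3 ✗ · (0,1)O 1/3 ✗ · (0,3)X 1/1 ✓
Row 1: (1,0)X 2/4 ✗ · (1,1)X 3/5 ✗ · (1,3)X 3/3 ✓
Row 2: (2,1)X 5/6 ✓ · (2,2)X 6/6 ✓ · (2,3)X 3/3 ✓
Row 3: (3,0)O 0/2 ✗ · (3,1)X 3/4 ✓ · (3,2)X 4/4 ✓
For instance (0,0) has only 1/3 same-type neighbors, below 2/3.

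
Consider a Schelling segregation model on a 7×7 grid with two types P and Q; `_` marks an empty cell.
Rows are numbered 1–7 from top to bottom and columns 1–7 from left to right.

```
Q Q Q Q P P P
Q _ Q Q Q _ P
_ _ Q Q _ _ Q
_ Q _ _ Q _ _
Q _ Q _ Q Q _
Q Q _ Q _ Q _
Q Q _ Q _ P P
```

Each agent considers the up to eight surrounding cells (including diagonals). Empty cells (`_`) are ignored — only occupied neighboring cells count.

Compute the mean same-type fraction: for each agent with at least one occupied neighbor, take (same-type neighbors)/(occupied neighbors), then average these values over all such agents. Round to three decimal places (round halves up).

Row 1: (1,1)Q 2/2 · (1,2)Q 4/4 · (1,3)Q 4/4 · (1,4)Q 4/5 · (1,5)P 1/4 · (1,6)P 3/4 · (1,7)P 2/2
Row 2: (2,1)Q 2/2 · (2,3)Q 6/6 · (2,4)Q 6/7 · (2,5)Q 3/5 · (2,7)P 2/3
Row 3: (3,3)Q 4/4 · (3,4)Q 5/5 · (3,7)Q 0/1
Row 4: (4,2)Q 3/3 · (4,5)Q 3/3
Row 5: (5,1)Q 3/3 · (5,3)Q 3/3 · (5,5)Q 4/4 · (5,6)Q 3/3
Row 6: (6,1)Q 4/4 · (6,2)Q 5/5 · (6,4)Q 3/3 · (6,6)Q 2/4
Row 7: (7,1)Q 3/3 · (7,2)Q 3/3 · (7,4)Q 1/1 · (7,6)P 1/2 · (7,7)P 1/2
Sum over 30 agents: 2/2 + 4/4 + 4/4 + 4/5 + 1/4 + 3/4 + 2/2 + 2/2 + 6/6 + 6/7 + 3/5 + 2/3 + 4/4 + 5/5 + 0/1 + 3/3 + 3/3 + 3/3 + 3/3 + 4/4 + 3/3 + 4/4 + 5/5 + 3/3 + 2/4 + 3/3 + 3/3 + 1/1 + 1/2 + 1/2 = 5339/210; mean = 5339/210 ÷ 30 = 5339/6300 = 0.847460… → 0.847.

0.847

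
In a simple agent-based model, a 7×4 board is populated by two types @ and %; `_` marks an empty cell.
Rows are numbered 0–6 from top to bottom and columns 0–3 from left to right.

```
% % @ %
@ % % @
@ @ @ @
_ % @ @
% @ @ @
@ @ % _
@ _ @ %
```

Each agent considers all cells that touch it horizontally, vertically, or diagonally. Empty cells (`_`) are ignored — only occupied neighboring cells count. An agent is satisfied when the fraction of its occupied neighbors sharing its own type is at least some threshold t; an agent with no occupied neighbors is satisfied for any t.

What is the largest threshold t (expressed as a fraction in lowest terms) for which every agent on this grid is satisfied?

(0,0)% 2/3
(0,1)% 3/5
(0,2)@ 1/5
(0,3)% 1/3
(1,0)@ 2/5
(1,1)% 3/8
(1,2)% 3/8
(1,3)@ 3/5
(2,0)@ 2/4
(2,1)@ 4/7
(2,2)@ 5/8
(2,3)@ 4/5
(3,1)% 1/7
(3,2)@ 7/8
(3,3)@ 5/5
(4,0)% 1/4
(4,1)@ 4/7
(4,2)@ 5/7
(4,3)@ 3/4
(5,0)@ 3/4
(5,1)@ 5/7
(5,2)% 1/6
(6,0)@ 2/2
(6,2)@ 1/3
(6,3)% 1/2
The smallest same-type fraction is 1/7 at (3,1), which reduces to 1/7. Any threshold above that leaves this agent unsatisfied.

1/7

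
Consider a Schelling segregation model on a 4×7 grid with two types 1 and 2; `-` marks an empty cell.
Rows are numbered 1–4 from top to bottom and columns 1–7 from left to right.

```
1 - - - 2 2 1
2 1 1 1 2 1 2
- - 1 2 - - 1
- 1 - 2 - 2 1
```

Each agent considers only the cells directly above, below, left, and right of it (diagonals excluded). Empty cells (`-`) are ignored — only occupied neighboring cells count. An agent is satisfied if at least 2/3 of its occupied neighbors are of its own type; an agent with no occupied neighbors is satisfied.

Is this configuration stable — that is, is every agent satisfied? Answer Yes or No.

Row 1: (1,1)1 0/1 unhappy · (1,5)2 2/2 ok · (1,6)2 1/3 unhappy · (1,7)1 0/2 unhappy
Row 2: (2,1)2 0/2 unhappy · (2,2)1 1/2 unhappy · (2,3)1 3/3 ok · (2,4)1 1/3 unhappy · (2,5)2 1/3 unhappy · (2,6)1 0/3 unhappy · (2,7)2 0/3 unhappy
Row 3: (3,3)1 1/2 unhappy · (3,4)2 1/3 unhappy · (3,7)1 1/2 unhappy
Row 4: (4,2)1 0/0 ok · (4,4)2 1/1 ok · (4,6)2 0/1 unhappy · (4,7)1 1/2 unhappy
For instance (1,1) has only 0/1 same-type neighbors, below 2/3.

No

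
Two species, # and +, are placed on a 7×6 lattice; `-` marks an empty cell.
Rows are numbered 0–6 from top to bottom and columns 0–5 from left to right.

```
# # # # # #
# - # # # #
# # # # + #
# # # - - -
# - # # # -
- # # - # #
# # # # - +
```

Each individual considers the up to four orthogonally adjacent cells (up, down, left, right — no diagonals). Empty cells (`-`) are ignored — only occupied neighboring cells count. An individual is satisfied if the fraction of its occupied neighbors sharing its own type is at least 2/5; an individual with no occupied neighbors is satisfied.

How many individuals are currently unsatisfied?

Row 0: (0,0)# 2/2 ok · (0,1)# 2/2 ok · (0,2)# 3/3 ok · (0,3)# 3/3 ok · (0,4)# 3/3 ok · (0,5)# 2/2 ok
Row 1: (1,0)# 2/2 ok · (1,2)# 3/3 ok · (1,3)# 4/4 ok · (1,4)# 3/4 ok · (1,5)# 3/3 ok
Row 2: (2,0)# 3/3 ok · (2,1)# 3/3 ok · (2,2)# 4/4 ok · (2,3)# 2/3 ok · (2,4)+ 0/3 unhappy · (2,5)# 1/2 ok
Row 3: (3,0)# 3/3 ok · (3,1)# 3/3 ok · (3,2)# 3/3 ok
Row 4: (4,0)# 1/1 ok · (4,2)# 3/3 ok · (4,3)# 2/2 ok · (4,4)# 2/2 ok
Row 5: (5,1)# 2/2 ok · (5,2)# 3/3 ok · (5,4)# 2/2 ok · (5,5)# 1/2 ok
Row 6: (6,0)# 1/1 ok · (6,1)# 3/3 ok · (6,2)# 3/3 ok · (6,3)# 1/1 ok · (6,5)+ 0/1 unhappy
Unsatisfied: (2,4), (6,5) — 2 in total.

2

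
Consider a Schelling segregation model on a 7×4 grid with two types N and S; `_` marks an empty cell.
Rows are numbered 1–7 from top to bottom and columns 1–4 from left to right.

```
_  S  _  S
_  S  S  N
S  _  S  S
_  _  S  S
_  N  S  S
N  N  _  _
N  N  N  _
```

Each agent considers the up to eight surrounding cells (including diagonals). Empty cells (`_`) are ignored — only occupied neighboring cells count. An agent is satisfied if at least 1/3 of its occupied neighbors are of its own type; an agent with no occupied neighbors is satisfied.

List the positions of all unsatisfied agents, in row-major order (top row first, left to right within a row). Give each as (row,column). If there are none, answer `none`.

(2,4)

(1,2)S 2/2 satisfied
(1,4)S 1/2 satisfied
(2,2)S 4/4 satisfied
(2,3)S 5/6 satisfied
(2,4)N 0/4 not
(3,1)S 1/1 satisfied
(3,3)S 5/6 satisfied
(3,4)S 4/5 satisfied
(4,3)S 5/6 satisfied
(4,4)S 5/5 satisfied
(5,2)N 2/4 satisfied
(5,3)S 3/5 satisfied
(5,4)S 3/3 satisfied
(6,1)N 4/4 satisfied
(6,2)N 5/6 satisfied
(7,1)N 3/3 satisfied
(7,2)N 4/4 satisfied
(7,3)N 2/2 satisfied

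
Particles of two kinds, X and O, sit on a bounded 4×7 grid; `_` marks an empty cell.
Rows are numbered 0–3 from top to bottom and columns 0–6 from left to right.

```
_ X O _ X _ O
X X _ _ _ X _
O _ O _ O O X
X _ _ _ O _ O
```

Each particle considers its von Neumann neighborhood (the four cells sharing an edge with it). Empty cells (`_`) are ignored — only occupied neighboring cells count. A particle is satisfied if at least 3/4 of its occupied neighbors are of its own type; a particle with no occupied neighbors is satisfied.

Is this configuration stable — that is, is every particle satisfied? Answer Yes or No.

No

(0,1)X 1/2 not
(0,2)O 0/1 not
(0,4)X 0/0 satisfied
(0,6)O 0/0 satisfied
(1,0)X 1/2 not
(1,1)X 2/2 satisfied
(1,5)X 0/1 not
(2,0)O 0/2 not
(2,2)O 0/0 satisfied
(2,4)O 2/2 satisfied
(2,5)O 1/3 not
(2,6)X 0/2 not
(3,0)X 0/1 not
(3,4)O 1/1 satisfied
(3,6)O 0/1 not
For instance (0,1) has only 1/2 same-type neighbors, below 3/4.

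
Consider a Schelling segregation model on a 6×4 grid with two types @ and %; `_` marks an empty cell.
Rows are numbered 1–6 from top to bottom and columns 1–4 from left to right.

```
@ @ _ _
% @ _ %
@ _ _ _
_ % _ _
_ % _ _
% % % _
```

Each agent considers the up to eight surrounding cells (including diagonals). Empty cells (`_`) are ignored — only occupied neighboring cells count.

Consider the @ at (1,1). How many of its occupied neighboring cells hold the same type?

2

Occupied neighbors of (1,1): (1,2)=@, (2,1)=%, (2,2)=@.
Same type (@): 2 of 3.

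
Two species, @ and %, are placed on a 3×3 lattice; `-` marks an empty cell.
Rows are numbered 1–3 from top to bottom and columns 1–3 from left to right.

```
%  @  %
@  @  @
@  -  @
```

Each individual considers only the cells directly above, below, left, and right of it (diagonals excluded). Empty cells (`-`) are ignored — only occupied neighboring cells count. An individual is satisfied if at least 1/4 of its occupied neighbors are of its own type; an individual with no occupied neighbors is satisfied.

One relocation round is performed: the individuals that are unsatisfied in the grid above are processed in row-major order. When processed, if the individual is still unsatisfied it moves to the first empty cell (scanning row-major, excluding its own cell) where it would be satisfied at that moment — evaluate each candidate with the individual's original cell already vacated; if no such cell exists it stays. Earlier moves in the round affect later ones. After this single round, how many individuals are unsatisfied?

Initially unsatisfied (in order): (1,1), (1,3).
  (1,1): no empty cell satisfies it; stays.
  (1,3): no empty cell satisfies it; stays.
Resulting grid:
% @ %
@ @ @
@ - @
Unsatisfied now: (1,1), (1,3).

2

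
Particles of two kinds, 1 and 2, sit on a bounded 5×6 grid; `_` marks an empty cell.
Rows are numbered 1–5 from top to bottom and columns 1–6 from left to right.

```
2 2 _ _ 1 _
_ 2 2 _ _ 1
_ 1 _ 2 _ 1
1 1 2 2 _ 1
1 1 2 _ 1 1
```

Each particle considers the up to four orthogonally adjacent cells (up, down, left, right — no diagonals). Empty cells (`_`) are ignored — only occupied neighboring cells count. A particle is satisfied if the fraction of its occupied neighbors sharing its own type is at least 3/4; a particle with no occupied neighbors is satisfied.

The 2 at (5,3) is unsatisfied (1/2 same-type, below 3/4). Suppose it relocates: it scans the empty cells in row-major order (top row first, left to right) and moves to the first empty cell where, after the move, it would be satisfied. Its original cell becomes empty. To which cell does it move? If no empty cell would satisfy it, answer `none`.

(1,3)

Vacating (5,3). Empty cells in order:
  (1,3): 2/2 same-type → satisfied — stop here.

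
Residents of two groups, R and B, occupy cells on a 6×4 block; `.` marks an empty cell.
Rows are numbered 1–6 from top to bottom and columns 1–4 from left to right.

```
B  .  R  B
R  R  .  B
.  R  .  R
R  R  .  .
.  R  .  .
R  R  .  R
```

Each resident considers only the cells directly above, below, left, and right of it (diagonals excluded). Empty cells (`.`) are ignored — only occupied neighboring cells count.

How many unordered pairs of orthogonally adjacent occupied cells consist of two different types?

3

Scan each occupied cell's neighbors to the right and below so each pair is counted once.
Row 1: B(1,1)–R(2,1)≠ R(1,3)–B(1,4)≠ B(1,4)–B(2,4)=  → 2/3 unlike.
Row 2: R(2,1)–R(2,2)= R(2,2)–R(3,2)= B(2,4)–R(3,4)≠  → 1/3 unlike.
Row 3: R(3,2)–R(4,2)=  → 0/1 unlike.
Row 4: R(4,1)–R(4,2)= R(4,2)–R(5,2)=  → 0/2 unlike.
Row 5: R(5,2)–R(6,2)=  → 0/1 unlike.
Row 6: R(6,1)–R(6,2)=  → 0/1 unlike.
Total adjacent occupied pairs: 11; unlike-type pairs: 3.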